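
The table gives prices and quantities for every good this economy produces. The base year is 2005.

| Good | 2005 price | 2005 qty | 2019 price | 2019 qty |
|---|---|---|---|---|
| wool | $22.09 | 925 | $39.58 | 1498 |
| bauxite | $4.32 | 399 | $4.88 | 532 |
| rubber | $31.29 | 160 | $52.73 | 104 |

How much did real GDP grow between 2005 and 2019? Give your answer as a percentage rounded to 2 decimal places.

Real GDP 2005 = Nominal GDP 2005 = 22.09·925 + 4.32·399 + 31.29·160 = 27163.33.
Real GDP 2019 (at 2005 prices) = 22.09·1498 + 4.32·532 + 31.29·104 = 38643.22.
Real growth = 38643.22/27163.33 − 1 = 0.4226.

42.26%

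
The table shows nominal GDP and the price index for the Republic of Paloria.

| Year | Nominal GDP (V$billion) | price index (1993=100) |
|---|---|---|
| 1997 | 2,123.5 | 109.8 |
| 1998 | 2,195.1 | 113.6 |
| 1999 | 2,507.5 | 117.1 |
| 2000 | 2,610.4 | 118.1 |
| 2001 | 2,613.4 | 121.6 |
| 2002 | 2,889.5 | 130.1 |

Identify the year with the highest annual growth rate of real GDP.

1999

1998: real = 2195.1/1.136 = 1932.31; growth vs 1997 (1933.97) = -0.09%.
1999: real = 2507.5/1.171 = 2141.33; growth vs 1998 (1932.31) = 10.82%.
2000: real = 2610.4/1.181 = 2210.33; growth vs 1999 (2141.33) = 3.22%.
2001: real = 2613.4/1.216 = 2149.18; growth vs 2000 (2210.33) = -2.77%.
2002: real = 2889.5/1.301 = 2220.98; growth vs 2001 (2149.18) = 3.34%.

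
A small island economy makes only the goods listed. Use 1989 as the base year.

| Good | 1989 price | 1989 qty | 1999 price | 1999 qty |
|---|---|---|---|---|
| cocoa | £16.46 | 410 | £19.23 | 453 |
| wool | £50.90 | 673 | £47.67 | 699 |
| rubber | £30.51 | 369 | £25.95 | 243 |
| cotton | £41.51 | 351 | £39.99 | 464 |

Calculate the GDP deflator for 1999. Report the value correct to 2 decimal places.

95.96

Nominal GDP 1999 = 19.23·453 + 47.67·699 + 25.95·243 + 39.99·464 = 66893.73.
Real GDP 1999 (at 1989 prices) = 16.46·453 + 50.90·699 + 30.51·243 + 41.51·464 = 69710.05.
Deflator = Nominal/Real × 100 = 66893.73/69710.05 × 100 = 95.960.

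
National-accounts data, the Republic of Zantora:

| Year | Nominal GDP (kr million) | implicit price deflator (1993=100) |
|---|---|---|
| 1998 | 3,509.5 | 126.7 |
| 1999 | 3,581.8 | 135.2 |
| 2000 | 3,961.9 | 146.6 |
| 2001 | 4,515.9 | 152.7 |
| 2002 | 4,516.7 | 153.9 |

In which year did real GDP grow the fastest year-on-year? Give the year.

1999: real = 3581.8/1.352 = 2649.26; growth vs 1998 (2769.93) = -4.36%.
2000: real = 3961.9/1.466 = 2702.52; growth vs 1999 (2649.26) = 2.01%.
2001: real = 4515.9/1.527 = 2957.37; growth vs 2000 (2702.52) = 9.43%.
2002: real = 4516.7/1.539 = 2934.83; growth vs 2001 (2957.37) = -0.76%.

2001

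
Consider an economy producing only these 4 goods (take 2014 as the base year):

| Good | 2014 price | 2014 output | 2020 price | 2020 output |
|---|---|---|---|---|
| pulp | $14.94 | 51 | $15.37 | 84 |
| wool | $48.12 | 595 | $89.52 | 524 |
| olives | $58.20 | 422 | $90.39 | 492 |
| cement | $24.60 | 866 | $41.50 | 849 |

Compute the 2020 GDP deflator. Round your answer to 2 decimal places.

168.32

Nominal GDP 2020 = 15.37·84 + 89.52·524 + 90.39·492 + 41.50·849 = 127904.94.
Real GDP 2020 (at 2014 prices) = 14.94·84 + 48.12·524 + 58.20·492 + 24.60·849 = 75989.64.
Deflator = Nominal/Real × 100 = 127904.94/75989.64 × 100 = 168.319.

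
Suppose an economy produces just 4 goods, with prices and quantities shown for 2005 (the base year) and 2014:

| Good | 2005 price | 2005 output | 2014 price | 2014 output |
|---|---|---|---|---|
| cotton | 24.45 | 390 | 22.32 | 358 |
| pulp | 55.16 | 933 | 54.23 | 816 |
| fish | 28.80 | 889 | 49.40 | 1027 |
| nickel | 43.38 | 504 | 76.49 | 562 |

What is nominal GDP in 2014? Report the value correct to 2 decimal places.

145963.42

Nominal GDP 2014 = Σ (p_2014 × q_2014) = 22.32·358 + 54.23·816 + 49.40·1027 + 76.49·562 = 145963.42.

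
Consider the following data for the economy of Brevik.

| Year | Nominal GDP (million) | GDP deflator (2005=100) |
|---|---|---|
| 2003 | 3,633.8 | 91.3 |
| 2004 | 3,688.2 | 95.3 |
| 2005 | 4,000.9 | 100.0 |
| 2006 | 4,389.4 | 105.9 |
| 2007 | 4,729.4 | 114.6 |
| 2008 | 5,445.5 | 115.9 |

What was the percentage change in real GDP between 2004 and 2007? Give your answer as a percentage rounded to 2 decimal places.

6.64%

Real GDP 2004 = 3688.2/0.953 = 3870.09.
Real GDP 2007 = 4729.4/1.146 = 4126.88.
Change = 4126.88/3870.09 − 1 = 0.0664.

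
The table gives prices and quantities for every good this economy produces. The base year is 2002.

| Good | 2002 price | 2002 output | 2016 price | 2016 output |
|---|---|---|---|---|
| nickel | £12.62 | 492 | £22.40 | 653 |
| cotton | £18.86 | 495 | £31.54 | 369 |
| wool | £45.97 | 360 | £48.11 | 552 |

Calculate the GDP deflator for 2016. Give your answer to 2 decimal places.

Nominal GDP 2016 = 22.40·653 + 31.54·369 + 48.11·552 = 52822.18.
Real GDP 2016 (at 2002 prices) = 12.62·653 + 18.86·369 + 45.97·552 = 40575.64.
Deflator = Nominal/Real × 100 = 52822.18/40575.64 × 100 = 130.182.

130.18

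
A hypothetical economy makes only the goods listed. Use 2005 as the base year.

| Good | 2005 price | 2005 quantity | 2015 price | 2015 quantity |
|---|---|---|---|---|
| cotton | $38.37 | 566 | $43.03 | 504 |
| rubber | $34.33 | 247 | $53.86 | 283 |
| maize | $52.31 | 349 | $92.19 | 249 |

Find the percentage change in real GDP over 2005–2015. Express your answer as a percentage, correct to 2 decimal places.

-13.16%

Real GDP 2005 = Nominal GDP 2005 = 38.37·566 + 34.33·247 + 52.31·349 = 48453.12.
Real GDP 2015 (at 2005 prices) = 38.37·504 + 34.33·283 + 52.31·249 = 42079.06.
Real growth = 42079.06/48453.12 − 1 = -0.1316.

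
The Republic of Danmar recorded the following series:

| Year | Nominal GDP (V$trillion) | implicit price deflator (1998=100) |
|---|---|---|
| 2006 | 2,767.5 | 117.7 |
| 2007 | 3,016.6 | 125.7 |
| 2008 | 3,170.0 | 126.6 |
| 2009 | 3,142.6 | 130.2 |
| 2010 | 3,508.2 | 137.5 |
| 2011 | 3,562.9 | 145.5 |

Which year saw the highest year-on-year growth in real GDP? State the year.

2007: real = 3016.6/1.257 = 2399.84; growth vs 2006 (2351.32) = 2.06%.
2008: real = 3170.0/1.266 = 2503.95; growth vs 2007 (2399.84) = 4.34%.
2009: real = 3142.6/1.302 = 2413.67; growth vs 2008 (2503.95) = -3.61%.
2010: real = 3508.2/1.375 = 2551.42; growth vs 2009 (2413.67) = 5.71%.
2011: real = 3562.9/1.455 = 2448.73; growth vs 2010 (2551.42) = -4.02%.

2010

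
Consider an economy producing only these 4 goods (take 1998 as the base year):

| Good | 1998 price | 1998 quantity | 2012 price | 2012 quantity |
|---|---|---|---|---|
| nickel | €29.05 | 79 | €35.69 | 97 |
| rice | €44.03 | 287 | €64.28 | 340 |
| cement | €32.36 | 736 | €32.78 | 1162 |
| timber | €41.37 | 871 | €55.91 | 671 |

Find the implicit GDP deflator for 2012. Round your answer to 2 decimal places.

121.38

Nominal GDP 2012 = 35.69·97 + 64.28·340 + 32.78·1162 + 55.91·671 = 100923.10.
Real GDP 2012 (at 1998 prices) = 29.05·97 + 44.03·340 + 32.36·1162 + 41.37·671 = 83149.64.
Deflator = Nominal/Real × 100 = 100923.10/83149.64 × 100 = 121.375.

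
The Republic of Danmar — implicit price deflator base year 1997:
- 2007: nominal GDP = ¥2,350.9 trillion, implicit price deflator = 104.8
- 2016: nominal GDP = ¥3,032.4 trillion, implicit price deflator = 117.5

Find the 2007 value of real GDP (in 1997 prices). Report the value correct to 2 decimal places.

Real GDP = Nominal / (implicit price deflator/100) = 2350.9 / 1.048 = 2243.23.

¥2,243.23 trillion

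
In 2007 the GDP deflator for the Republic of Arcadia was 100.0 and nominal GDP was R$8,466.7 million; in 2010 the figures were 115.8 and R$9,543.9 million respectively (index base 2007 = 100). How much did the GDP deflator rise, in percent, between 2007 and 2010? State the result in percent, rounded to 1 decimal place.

Price-level change = 115.8 / 100.0 − 1 = 0.1580.

15.8%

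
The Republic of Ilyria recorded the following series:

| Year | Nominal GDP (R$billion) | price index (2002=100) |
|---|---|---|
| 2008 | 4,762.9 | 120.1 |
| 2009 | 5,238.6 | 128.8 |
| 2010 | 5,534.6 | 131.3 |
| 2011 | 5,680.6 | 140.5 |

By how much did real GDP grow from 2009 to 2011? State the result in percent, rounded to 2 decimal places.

Real GDP 2009 = 5238.6/1.288 = 4067.24.
Real GDP 2011 = 5680.6/1.405 = 4043.13.
Change = 4043.13/4067.24 − 1 = -0.0059.

-0.59%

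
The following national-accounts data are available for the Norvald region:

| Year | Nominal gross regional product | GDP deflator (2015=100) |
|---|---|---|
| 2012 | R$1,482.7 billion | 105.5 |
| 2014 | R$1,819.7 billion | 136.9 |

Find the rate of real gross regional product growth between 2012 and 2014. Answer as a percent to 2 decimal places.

-5.42%

Deflate each year: 2012 → 1482.7/1.055 = 1405.40; 2014 → 1819.7/1.369 = 1329.22.
So real gross regional product changed by 1329.22/1405.40 − 1 = -0.0542, i.e. -5.42%.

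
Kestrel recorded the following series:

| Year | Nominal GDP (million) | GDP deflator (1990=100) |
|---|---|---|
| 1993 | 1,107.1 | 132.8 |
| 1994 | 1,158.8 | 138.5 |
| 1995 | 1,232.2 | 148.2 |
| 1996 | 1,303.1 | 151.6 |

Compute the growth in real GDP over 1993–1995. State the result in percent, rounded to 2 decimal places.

-0.27%

Real GDP 1993 = 1107.1/1.328 = 833.66.
Real GDP 1995 = 1232.2/1.482 = 831.44.
Change = 831.44/833.66 − 1 = -0.0027.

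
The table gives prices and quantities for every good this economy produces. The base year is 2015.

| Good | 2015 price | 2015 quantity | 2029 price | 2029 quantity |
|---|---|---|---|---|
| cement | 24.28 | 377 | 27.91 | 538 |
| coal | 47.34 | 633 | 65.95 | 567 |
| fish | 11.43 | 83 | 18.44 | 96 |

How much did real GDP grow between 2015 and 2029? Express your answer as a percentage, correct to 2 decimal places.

2.33%

Real GDP 2015 = Nominal GDP 2015 = 24.28·377 + 47.34·633 + 11.43·83 = 40068.47.
Real GDP 2029 (at 2015 prices) = 24.28·538 + 47.34·567 + 11.43·96 = 41001.70.
Real growth = 41001.70/40068.47 − 1 = 0.0233.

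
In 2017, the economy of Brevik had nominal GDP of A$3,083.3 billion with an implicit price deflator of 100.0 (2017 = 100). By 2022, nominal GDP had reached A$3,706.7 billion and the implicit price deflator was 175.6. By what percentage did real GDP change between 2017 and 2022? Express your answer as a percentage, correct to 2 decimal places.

Deflate each year: 2017 → 3083.3/1.000 = 3083.30; 2022 → 3706.7/1.756 = 2110.88.
So real GDP changed by 2110.88/3083.30 − 1 = -0.3154, i.e. -31.54%.

-31.54%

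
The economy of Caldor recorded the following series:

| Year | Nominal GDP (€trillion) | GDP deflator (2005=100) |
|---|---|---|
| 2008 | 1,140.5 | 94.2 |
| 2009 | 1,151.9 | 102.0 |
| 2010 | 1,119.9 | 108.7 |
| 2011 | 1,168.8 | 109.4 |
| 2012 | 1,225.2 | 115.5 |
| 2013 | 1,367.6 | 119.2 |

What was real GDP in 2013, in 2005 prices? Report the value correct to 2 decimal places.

Real GDP 2013 = 1367.6 / 1.192 = 1147.32.

€1,147.32 trillion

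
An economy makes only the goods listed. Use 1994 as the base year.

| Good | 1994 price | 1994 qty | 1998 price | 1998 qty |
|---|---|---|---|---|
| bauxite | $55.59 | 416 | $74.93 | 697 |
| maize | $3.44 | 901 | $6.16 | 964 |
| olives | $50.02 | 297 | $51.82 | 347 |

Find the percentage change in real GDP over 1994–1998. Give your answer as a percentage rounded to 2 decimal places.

Real GDP 1994 = Nominal GDP 1994 = 55.59·416 + 3.44·901 + 50.02·297 = 41080.82.
Real GDP 1998 (at 1994 prices) = 55.59·697 + 3.44·964 + 50.02·347 = 59419.33.
Real growth = 59419.33/41080.82 − 1 = 0.4464.

44.64%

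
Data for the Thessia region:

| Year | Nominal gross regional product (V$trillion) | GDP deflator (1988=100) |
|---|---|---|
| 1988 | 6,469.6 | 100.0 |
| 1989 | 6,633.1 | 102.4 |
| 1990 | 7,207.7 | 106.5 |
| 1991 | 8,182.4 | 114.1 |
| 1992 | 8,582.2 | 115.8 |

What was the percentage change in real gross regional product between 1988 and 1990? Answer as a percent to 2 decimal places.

4.61%

Real gross regional product 1988 = 6469.6/1.000 = 6469.60.
Real gross regional product 1990 = 7207.7/1.065 = 6767.79.
Change = 6767.79/6469.60 − 1 = 0.0461.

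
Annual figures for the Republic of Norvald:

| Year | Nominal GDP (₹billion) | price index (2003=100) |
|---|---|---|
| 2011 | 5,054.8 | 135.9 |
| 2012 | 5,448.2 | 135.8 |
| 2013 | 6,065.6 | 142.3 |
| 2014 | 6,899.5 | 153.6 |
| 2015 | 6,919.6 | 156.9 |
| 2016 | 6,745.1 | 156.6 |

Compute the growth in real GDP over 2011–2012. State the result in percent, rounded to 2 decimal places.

7.86%

Real GDP 2011 = 5054.8/1.359 = 3719.50.
Real GDP 2012 = 5448.2/1.358 = 4011.93.
Change = 4011.93/3719.50 − 1 = 0.0786.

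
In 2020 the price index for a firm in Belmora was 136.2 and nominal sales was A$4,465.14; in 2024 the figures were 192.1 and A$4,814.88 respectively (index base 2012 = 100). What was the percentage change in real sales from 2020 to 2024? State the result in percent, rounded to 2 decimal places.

-23.55%

Real sales 2020 = 4465.14 / 1.362 = 3278.37.
Real sales 2024 = 4814.88 / 1.921 = 2506.44.
Real growth = 2506.44 / 3278.37 − 1 = -0.2355.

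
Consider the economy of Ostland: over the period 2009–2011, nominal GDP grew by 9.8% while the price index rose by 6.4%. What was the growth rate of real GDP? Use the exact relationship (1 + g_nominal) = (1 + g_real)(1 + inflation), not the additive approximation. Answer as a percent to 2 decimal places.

(1 + g_nom) = (1 + g_real)(1 + π), so g_real = 1.0980 / 1.0640 − 1 = 0.03195.

3.20%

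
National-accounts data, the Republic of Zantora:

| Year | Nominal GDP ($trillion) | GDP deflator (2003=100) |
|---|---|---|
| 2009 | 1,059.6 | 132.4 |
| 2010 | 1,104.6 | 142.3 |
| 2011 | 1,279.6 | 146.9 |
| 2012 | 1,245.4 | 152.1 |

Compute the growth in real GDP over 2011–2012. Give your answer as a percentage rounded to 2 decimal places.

Real GDP 2011 = 1279.6/1.469 = 871.07.
Real GDP 2012 = 1245.4/1.521 = 818.80.
Change = 818.80/871.07 − 1 = -0.0600.

-6.00%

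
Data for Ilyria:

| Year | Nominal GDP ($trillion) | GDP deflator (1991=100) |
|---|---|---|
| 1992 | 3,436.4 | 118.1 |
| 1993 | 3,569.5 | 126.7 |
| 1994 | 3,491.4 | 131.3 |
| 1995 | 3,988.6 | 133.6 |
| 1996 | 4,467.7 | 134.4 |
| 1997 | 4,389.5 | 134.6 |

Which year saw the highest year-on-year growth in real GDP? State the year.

1993: real = 3569.5/1.267 = 2817.28; growth vs 1992 (2909.74) = -3.18%.
1994: real = 3491.4/1.313 = 2659.10; growth vs 1993 (2817.28) = -5.61%.
1995: real = 3988.6/1.336 = 2985.48; growth vs 1994 (2659.10) = 12.27%.
1996: real = 4467.7/1.344 = 3324.18; growth vs 1995 (2985.48) = 11.34%.
1997: real = 4389.5/1.346 = 3261.14; growth vs 1996 (3324.18) = -1.90%.

1995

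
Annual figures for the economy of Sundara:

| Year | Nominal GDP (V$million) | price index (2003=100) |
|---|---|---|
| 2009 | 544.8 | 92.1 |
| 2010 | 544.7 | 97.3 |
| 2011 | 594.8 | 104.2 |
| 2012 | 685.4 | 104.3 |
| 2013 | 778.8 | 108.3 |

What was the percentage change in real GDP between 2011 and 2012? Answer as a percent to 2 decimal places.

15.12%

Real GDP 2011 = 594.8/1.042 = 570.83.
Real GDP 2012 = 685.4/1.043 = 657.14.
Change = 657.14/570.83 − 1 = 0.1512.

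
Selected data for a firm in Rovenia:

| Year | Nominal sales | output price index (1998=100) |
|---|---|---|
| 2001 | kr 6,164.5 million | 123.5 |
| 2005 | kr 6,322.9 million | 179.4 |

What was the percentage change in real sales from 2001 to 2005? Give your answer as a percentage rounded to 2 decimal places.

Deflate each year: 2001 → 6164.5/1.235 = 4991.50; 2005 → 6322.9/1.794 = 3524.47.
So real sales changed by 3524.47/4991.50 − 1 = -0.2939, i.e. -29.39%.

-29.39%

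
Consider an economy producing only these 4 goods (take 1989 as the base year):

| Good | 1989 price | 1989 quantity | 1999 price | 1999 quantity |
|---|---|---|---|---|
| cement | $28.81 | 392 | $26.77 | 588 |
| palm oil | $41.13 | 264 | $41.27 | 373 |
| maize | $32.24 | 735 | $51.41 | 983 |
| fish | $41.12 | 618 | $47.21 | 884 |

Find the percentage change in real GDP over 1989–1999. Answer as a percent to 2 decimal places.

Real GDP 1989 = Nominal GDP 1989 = 28.81·392 + 41.13·264 + 32.24·735 + 41.12·618 = 71260.40.
Real GDP 1999 (at 1989 prices) = 28.81·588 + 41.13·373 + 32.24·983 + 41.12·884 = 100323.77.
Real growth = 100323.77/71260.40 − 1 = 0.4078.

40.78%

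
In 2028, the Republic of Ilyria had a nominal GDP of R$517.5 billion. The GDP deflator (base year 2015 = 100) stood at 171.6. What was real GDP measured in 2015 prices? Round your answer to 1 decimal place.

Real GDP = Nominal / (GDP deflator/100) = 517.5 / 1.716 = 301.57.

R$301.6 billion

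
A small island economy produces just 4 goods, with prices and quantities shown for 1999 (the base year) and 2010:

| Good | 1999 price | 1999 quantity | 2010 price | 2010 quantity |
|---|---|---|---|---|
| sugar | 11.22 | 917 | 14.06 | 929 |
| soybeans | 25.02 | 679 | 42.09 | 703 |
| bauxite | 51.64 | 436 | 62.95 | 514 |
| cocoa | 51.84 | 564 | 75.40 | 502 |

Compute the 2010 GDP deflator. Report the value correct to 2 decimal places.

Nominal GDP 2010 = 14.06·929 + 42.09·703 + 62.95·514 + 75.40·502 = 112858.11.
Real GDP 2010 (at 1999 prices) = 11.22·929 + 25.02·703 + 51.64·514 + 51.84·502 = 80579.08.
Deflator = Nominal/Real × 100 = 112858.11/80579.08 × 100 = 140.059.

140.06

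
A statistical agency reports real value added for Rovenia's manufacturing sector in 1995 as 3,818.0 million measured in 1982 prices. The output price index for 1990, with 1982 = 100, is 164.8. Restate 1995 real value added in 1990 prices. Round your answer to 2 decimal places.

Real value added in 1990 prices = Real value added in 1982 prices × (P_1990/P_1982) = 3818.0 × 1.648 = 6292.06.

6,292.06 million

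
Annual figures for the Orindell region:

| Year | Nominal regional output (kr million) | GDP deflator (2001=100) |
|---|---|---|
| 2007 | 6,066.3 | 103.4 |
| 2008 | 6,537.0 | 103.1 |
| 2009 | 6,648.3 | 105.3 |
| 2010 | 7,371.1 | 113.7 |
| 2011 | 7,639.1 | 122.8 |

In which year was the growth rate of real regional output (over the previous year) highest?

2008: real = 6537.0/1.031 = 6340.45; growth vs 2007 (5866.83) = 8.07%.
2009: real = 6648.3/1.053 = 6313.68; growth vs 2008 (6340.45) = -0.42%.
2010: real = 7371.1/1.137 = 6482.94; growth vs 2009 (6313.68) = 2.68%.
2011: real = 7639.1/1.228 = 6220.77; growth vs 2010 (6482.94) = -4.04%.

2008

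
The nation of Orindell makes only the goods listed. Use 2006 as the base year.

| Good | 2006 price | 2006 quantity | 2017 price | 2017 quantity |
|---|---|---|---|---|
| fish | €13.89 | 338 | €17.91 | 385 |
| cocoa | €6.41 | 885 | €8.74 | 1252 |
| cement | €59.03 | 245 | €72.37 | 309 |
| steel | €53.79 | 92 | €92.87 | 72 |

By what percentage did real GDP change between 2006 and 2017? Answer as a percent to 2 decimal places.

Real GDP 2006 = Nominal GDP 2006 = 13.89·338 + 6.41·885 + 59.03·245 + 53.79·92 = 29778.70.
Real GDP 2017 (at 2006 prices) = 13.89·385 + 6.41·1252 + 59.03·309 + 53.79·72 = 35486.12.
Real growth = 35486.12/29778.70 − 1 = 0.1917.

19.17%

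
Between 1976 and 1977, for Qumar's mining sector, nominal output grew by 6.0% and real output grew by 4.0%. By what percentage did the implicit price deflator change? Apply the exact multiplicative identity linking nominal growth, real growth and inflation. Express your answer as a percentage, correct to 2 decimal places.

(1 + g_nom) = (1 + g_real)(1 + π), so π = 1.0600 / 1.0400 − 1 = 0.01923.

1.92%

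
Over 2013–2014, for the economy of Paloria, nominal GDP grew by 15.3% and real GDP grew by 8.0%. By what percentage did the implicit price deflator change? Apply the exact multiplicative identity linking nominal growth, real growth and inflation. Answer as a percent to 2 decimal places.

(1 + g_nom) = (1 + g_real)(1 + π), so π = 1.1530 / 1.0800 − 1 = 0.06759.

6.76%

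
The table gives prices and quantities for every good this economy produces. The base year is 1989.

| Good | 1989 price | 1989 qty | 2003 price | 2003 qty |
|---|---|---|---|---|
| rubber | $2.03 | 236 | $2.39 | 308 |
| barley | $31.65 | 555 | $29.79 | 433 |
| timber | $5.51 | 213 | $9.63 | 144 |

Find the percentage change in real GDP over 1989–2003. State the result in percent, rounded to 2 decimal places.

-21.31%

Real GDP 1989 = Nominal GDP 1989 = 2.03·236 + 31.65·555 + 5.51·213 = 19218.46.
Real GDP 2003 (at 1989 prices) = 2.03·308 + 31.65·433 + 5.51·144 = 15123.13.
Real growth = 15123.13/19218.46 − 1 = -0.2131.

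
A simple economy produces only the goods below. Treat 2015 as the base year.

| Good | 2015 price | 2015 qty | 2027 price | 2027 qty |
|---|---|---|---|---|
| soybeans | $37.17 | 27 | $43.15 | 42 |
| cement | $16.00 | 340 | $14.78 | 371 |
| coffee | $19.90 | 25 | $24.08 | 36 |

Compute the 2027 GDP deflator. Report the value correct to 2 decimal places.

Nominal GDP 2027 = 43.15·42 + 14.78·371 + 24.08·36 = 8162.56.
Real GDP 2027 (at 2015 prices) = 37.17·42 + 16.00·371 + 19.90·36 = 8213.54.
Deflator = Nominal/Real × 100 = 8162.56/8213.54 × 100 = 99.379.

99.38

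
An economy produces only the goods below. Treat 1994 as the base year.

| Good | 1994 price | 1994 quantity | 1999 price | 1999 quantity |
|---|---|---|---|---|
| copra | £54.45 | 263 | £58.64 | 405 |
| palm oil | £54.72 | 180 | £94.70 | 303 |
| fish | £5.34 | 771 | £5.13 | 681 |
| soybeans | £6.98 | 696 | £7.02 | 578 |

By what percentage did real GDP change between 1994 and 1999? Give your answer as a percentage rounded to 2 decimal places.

Real GDP 1994 = Nominal GDP 1994 = 54.45·263 + 54.72·180 + 5.34·771 + 6.98·696 = 33145.17.
Real GDP 1999 (at 1994 prices) = 54.45·405 + 54.72·303 + 5.34·681 + 6.98·578 = 46303.39.
Real growth = 46303.39/33145.17 − 1 = 0.3970.

39.70%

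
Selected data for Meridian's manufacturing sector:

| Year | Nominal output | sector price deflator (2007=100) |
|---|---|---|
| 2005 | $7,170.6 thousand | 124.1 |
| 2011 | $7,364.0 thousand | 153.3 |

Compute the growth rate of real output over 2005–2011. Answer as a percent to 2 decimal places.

-16.86%

Real output 2005 = 7170.6 / 1.241 = 5778.08.
Real output 2011 = 7364.0 / 1.533 = 4803.65.
Real growth = 4803.65 / 5778.08 − 1 = -0.1686.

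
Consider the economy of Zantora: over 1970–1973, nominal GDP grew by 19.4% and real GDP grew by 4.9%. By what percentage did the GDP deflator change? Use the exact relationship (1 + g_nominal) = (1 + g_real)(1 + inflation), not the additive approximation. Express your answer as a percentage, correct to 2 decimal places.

13.82%

(1 + g_nom) = (1 + g_real)(1 + π), so π = 1.1940 / 1.0490 − 1 = 0.13823.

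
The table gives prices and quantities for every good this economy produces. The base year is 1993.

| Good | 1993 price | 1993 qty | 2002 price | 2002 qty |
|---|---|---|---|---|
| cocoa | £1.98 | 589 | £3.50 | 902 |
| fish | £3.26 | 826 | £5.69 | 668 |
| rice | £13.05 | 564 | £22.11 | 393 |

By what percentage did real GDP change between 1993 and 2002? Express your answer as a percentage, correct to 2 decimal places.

Real GDP 1993 = Nominal GDP 1993 = 1.98·589 + 3.26·826 + 13.05·564 = 11219.18.
Real GDP 2002 (at 1993 prices) = 1.98·902 + 3.26·668 + 13.05·393 = 9092.29.
Real growth = 9092.29/11219.18 − 1 = -0.1896.

-18.96%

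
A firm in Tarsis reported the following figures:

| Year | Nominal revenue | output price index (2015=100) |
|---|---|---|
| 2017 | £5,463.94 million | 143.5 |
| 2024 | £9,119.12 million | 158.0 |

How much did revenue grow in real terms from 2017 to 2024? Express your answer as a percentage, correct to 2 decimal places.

Real revenue 2017 = 5463.94 / 1.435 = 3807.62.
Real revenue 2024 = 9119.12 / 1.580 = 5771.59.
Real growth = 5771.59 / 3807.62 − 1 = 0.5158.

51.58%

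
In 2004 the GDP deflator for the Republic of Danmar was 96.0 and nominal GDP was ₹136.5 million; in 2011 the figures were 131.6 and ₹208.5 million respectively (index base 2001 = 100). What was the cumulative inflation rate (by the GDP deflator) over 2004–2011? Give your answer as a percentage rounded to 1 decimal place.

37.1%

Price-level change = 131.6 / 96.0 − 1 = 0.3708.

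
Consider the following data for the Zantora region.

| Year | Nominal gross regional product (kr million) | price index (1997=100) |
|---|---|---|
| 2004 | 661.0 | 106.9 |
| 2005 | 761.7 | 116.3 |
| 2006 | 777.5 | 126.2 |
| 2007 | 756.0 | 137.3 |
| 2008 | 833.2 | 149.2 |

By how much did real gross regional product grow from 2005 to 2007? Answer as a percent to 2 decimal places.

Real gross regional product 2005 = 761.7/1.163 = 654.94.
Real gross regional product 2007 = 756.0/1.373 = 550.62.
Change = 550.62/654.94 − 1 = -0.1593.

-15.93%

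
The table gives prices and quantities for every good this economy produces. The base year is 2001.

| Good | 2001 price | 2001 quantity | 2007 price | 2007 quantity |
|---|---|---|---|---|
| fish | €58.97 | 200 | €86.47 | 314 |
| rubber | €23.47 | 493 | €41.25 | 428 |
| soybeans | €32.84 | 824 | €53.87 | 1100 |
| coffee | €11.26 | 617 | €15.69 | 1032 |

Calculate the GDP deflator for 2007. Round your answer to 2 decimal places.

Nominal GDP 2007 = 86.47·314 + 41.25·428 + 53.87·1100 + 15.69·1032 = 120255.66.
Real GDP 2007 (at 2001 prices) = 58.97·314 + 23.47·428 + 32.84·1100 + 11.26·1032 = 76306.06.
Deflator = Nominal/Real × 100 = 120255.66/76306.06 × 100 = 157.596.

157.60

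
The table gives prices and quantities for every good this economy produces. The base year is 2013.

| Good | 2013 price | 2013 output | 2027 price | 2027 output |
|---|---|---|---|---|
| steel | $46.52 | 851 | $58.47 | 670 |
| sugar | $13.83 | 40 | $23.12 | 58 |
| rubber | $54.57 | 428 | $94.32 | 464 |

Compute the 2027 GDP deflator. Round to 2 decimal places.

Nominal GDP 2027 = 58.47·670 + 23.12·58 + 94.32·464 = 84280.34.
Real GDP 2027 (at 2013 prices) = 46.52·670 + 13.83·58 + 54.57·464 = 57291.02.
Deflator = Nominal/Real × 100 = 84280.34/57291.02 × 100 = 147.109.

147.11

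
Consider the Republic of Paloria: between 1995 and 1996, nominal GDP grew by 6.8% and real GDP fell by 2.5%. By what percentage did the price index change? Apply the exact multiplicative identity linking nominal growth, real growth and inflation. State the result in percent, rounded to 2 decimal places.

(1 + g_nom) = (1 + g_real)(1 + π), so π = 1.0680 / 0.9750 − 1 = 0.09538.

9.54%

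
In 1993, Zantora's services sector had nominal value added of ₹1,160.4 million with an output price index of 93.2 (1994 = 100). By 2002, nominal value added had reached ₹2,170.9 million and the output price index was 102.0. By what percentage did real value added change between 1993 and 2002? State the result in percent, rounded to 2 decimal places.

70.94%

Deflate each year: 1993 → 1160.4/0.932 = 1245.06; 2002 → 2170.9/1.020 = 2128.33.
So real value added changed by 2128.33/1245.06 − 1 = 0.7094, i.e. 70.94%.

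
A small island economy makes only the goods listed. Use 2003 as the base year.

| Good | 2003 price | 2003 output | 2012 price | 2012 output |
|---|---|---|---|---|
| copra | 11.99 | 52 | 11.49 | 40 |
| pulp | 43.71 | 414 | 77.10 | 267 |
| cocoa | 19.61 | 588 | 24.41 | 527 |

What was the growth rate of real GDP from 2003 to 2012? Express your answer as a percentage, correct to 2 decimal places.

Real GDP 2003 = Nominal GDP 2003 = 11.99·52 + 43.71·414 + 19.61·588 = 30250.10.
Real GDP 2012 (at 2003 prices) = 11.99·40 + 43.71·267 + 19.61·527 = 22484.64.
Real growth = 22484.64/30250.10 − 1 = -0.2567.

-25.67%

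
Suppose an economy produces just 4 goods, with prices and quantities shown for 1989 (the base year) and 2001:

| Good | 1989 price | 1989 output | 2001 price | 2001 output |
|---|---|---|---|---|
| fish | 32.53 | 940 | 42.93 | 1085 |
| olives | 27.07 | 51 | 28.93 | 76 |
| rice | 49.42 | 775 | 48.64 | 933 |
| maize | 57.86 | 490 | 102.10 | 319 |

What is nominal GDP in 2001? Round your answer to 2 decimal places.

Nominal GDP 2001 = Σ (p_2001 × q_2001) = 42.93·1085 + 28.93·76 + 48.64·933 + 102.10·319 = 126728.75.

126728.75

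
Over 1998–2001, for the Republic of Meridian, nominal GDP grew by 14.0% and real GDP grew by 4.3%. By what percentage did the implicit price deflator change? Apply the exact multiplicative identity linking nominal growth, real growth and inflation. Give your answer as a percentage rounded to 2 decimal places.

(1 + g_nom) = (1 + g_real)(1 + π), so π = 1.1400 / 1.0430 − 1 = 0.09300.

9.30%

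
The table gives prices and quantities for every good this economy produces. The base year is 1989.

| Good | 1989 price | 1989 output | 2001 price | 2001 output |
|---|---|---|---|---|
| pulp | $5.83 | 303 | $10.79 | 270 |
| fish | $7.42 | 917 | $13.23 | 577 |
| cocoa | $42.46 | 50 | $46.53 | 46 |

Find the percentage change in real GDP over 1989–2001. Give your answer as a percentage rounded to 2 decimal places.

-26.98%

Real GDP 1989 = Nominal GDP 1989 = 5.83·303 + 7.42·917 + 42.46·50 = 10693.63.
Real GDP 2001 (at 1989 prices) = 5.83·270 + 7.42·577 + 42.46·46 = 7808.60.
Real growth = 7808.60/10693.63 − 1 = -0.2698.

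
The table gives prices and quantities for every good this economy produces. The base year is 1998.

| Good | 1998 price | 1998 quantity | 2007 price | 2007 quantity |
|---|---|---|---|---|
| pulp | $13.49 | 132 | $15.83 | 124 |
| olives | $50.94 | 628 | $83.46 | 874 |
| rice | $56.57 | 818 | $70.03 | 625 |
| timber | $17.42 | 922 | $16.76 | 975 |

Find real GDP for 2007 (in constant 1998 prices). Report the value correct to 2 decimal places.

Real GDP 2007 = Σ (p_1998 × q_2007) = 13.49·124 + 50.94·874 + 56.57·625 + 17.42·975 = 98535.07.

$98535.07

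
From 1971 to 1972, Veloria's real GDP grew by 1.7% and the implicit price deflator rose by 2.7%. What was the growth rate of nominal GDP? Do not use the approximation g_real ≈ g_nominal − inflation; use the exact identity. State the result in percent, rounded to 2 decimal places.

(1 + g_nom) = (1 + g_real)(1 + π) = 1.0170 × 1.0270 = 1.04446.

4.45%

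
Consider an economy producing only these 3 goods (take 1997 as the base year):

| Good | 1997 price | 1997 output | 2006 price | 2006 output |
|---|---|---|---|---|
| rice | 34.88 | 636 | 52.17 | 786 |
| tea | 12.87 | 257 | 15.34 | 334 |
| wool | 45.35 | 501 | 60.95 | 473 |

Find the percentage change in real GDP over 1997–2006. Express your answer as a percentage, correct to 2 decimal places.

10.27%

Real GDP 1997 = Nominal GDP 1997 = 34.88·636 + 12.87·257 + 45.35·501 = 48211.62.
Real GDP 2006 (at 1997 prices) = 34.88·786 + 12.87·334 + 45.35·473 = 53164.81.
Real growth = 53164.81/48211.62 − 1 = 0.1027.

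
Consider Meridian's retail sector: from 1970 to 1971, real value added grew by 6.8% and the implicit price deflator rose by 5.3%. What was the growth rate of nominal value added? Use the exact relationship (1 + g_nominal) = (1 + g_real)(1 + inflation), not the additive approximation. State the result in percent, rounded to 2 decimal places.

(1 + g_nom) = (1 + g_real)(1 + π) = 1.0680 × 1.0530 = 1.12460.

12.46%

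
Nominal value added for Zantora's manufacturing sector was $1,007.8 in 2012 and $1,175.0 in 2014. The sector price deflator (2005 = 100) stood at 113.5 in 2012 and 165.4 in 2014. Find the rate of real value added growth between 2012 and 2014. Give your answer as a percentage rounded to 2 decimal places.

-19.99%

Deflate each year: 2012 → 1007.8/1.135 = 887.93; 2014 → 1175.0/1.654 = 710.40.
So real value added changed by 710.40/887.93 − 1 = -0.1999, i.e. -19.99%.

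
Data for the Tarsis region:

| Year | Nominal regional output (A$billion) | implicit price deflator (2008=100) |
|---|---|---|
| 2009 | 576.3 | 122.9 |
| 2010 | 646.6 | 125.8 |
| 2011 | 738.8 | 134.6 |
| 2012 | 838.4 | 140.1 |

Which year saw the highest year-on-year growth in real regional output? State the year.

2010: real = 646.6/1.258 = 513.99; growth vs 2009 (468.92) = 9.61%.
2011: real = 738.8/1.346 = 548.89; growth vs 2010 (513.99) = 6.79%.
2012: real = 838.4/1.401 = 598.43; growth vs 2011 (548.89) = 9.03%.

2010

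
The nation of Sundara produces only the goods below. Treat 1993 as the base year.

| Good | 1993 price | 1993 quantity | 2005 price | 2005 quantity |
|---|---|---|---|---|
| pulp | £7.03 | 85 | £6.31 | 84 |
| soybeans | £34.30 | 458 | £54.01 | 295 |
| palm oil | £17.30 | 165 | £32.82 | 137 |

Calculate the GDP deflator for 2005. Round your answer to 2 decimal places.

Nominal GDP 2005 = 6.31·84 + 54.01·295 + 32.82·137 = 20959.33.
Real GDP 2005 (at 1993 prices) = 7.03·84 + 34.30·295 + 17.30·137 = 13079.12.
Deflator = Nominal/Real × 100 = 20959.33/13079.12 × 100 = 160.250.

160.25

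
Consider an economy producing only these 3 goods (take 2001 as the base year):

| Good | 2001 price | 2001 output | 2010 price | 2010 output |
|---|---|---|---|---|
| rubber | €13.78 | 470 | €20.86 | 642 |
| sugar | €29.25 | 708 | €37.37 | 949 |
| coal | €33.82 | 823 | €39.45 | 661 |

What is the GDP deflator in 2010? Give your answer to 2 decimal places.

127.09

Nominal GDP 2010 = 20.86·642 + 37.37·949 + 39.45·661 = 74932.70.
Real GDP 2010 (at 2001 prices) = 13.78·642 + 29.25·949 + 33.82·661 = 58960.03.
Deflator = Nominal/Real × 100 = 74932.70/58960.03 × 100 = 127.091.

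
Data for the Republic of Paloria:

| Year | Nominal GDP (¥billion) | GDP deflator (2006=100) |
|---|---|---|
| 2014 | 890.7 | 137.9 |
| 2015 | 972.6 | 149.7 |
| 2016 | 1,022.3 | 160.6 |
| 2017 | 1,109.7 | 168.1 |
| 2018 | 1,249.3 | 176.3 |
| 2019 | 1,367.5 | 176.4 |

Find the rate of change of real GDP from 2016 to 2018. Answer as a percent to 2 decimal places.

Real GDP 2016 = 1022.3/1.606 = 636.55.
Real GDP 2018 = 1249.3/1.763 = 708.62.
Change = 708.62/636.55 − 1 = 0.1132.

11.32%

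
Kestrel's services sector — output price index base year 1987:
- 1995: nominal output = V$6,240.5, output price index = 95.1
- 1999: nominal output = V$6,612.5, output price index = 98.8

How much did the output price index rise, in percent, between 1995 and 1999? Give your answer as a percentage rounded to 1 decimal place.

3.9%

Price-level change = 98.8 / 95.1 − 1 = 0.0389.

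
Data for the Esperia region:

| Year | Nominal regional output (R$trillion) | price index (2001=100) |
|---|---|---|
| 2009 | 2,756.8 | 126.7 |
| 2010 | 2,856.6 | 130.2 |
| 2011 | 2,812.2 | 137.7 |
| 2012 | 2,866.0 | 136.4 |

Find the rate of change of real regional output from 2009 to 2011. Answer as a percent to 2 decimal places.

Real regional output 2009 = 2756.8/1.267 = 2175.85.
Real regional output 2011 = 2812.2/1.377 = 2042.27.
Change = 2042.27/2175.85 − 1 = -0.0614.

-6.14%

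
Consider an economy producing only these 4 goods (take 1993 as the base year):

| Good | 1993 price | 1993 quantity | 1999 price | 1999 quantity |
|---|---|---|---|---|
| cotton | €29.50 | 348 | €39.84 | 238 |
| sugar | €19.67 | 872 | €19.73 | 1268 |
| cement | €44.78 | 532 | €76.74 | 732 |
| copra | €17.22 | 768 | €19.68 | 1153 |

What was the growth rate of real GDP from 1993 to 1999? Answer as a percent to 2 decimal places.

31.23%

Real GDP 1993 = Nominal GDP 1993 = 29.50·348 + 19.67·872 + 44.78·532 + 17.22·768 = 64466.16.
Real GDP 1999 (at 1993 prices) = 29.50·238 + 19.67·1268 + 44.78·732 + 17.22·1153 = 84596.18.
Real growth = 84596.18/64466.16 − 1 = 0.3123.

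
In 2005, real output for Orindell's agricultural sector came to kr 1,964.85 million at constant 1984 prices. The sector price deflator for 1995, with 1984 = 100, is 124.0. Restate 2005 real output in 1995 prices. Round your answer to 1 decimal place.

Real output in 1995 prices = Real output in 1984 prices × (P_1995/P_1984) = 1964.85 × 1.240 = 2436.41.

kr 2,436.4 million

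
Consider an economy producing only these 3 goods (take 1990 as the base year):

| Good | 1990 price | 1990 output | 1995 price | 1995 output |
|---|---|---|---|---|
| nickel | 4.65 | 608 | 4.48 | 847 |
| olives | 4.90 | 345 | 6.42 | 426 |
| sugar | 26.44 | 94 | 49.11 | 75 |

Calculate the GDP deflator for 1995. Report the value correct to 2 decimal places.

Nominal GDP 1995 = 4.48·847 + 6.42·426 + 49.11·75 = 10212.73.
Real GDP 1995 (at 1990 prices) = 4.65·847 + 4.90·426 + 26.44·75 = 8008.95.
Deflator = Nominal/Real × 100 = 10212.73/8008.95 × 100 = 127.516.

127.52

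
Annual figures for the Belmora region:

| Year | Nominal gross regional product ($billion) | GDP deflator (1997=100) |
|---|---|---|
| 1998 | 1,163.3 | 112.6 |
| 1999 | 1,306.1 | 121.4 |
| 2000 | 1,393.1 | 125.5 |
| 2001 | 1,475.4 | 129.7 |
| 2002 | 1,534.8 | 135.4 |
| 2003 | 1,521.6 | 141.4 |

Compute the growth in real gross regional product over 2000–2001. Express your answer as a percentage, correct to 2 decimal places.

2.48%

Real gross regional product 2000 = 1393.1/1.255 = 1110.04.
Real gross regional product 2001 = 1475.4/1.297 = 1137.55.
Change = 1137.55/1110.04 − 1 = 0.0248.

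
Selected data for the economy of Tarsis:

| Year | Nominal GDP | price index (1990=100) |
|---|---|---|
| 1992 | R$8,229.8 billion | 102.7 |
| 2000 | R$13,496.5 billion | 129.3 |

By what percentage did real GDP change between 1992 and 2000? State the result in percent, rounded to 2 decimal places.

30.26%

Real GDP 1992 = 8229.8 / 1.027 = 8013.44.
Real GDP 2000 = 13496.5 / 1.293 = 10438.13.
Real growth = 10438.13 / 8013.44 − 1 = 0.3026.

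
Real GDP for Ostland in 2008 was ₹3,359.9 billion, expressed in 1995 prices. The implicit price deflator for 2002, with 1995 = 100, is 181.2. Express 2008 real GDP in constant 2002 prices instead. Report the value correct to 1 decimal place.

Real GDP in 2002 prices = Real GDP in 1995 prices × (P_2002/P_1995) = 3359.9 × 1.812 = 6088.14.

₹6,088.1 billion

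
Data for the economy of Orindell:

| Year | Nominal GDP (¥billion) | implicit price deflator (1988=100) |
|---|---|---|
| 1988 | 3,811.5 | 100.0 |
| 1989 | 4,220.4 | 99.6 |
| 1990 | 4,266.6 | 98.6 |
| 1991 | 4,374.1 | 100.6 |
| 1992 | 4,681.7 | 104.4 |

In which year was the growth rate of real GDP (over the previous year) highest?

1989

1989: real = 4220.4/0.996 = 4237.35; growth vs 1988 (3811.50) = 11.17%.
1990: real = 4266.6/0.986 = 4327.18; growth vs 1989 (4237.35) = 2.12%.
1991: real = 4374.1/1.006 = 4348.01; growth vs 1990 (4327.18) = 0.48%.
1992: real = 4681.7/1.044 = 4484.39; growth vs 1991 (4348.01) = 3.14%.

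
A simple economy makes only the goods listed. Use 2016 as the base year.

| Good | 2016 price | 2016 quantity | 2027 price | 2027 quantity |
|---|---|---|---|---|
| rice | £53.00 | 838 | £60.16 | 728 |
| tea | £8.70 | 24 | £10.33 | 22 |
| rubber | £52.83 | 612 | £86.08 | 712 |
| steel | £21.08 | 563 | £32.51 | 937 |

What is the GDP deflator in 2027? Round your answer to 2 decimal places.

Nominal GDP 2027 = 60.16·728 + 10.33·22 + 86.08·712 + 32.51·937 = 135774.57.
Real GDP 2027 (at 2016 prices) = 53.00·728 + 8.70·22 + 52.83·712 + 21.08·937 = 96142.32.
Deflator = Nominal/Real × 100 = 135774.57/96142.32 × 100 = 141.222.

141.22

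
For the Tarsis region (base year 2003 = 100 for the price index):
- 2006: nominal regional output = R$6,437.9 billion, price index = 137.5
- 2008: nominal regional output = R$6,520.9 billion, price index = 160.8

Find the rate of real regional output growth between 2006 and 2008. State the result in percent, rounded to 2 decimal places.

-13.39%

Real regional output 2006 = 6437.9 / 1.375 = 4682.11.
Real regional output 2008 = 6520.9 / 1.608 = 4055.29.
Real growth = 4055.29 / 4682.11 − 1 = -0.1339.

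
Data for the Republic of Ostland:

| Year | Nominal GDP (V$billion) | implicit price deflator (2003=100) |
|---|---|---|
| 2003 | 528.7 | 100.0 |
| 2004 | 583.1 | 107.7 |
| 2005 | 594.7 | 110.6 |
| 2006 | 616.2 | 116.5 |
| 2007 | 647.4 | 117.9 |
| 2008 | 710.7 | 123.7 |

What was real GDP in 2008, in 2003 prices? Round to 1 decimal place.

V$574.5 billion

Real GDP 2008 = 710.7 / 1.237 = 574.54.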